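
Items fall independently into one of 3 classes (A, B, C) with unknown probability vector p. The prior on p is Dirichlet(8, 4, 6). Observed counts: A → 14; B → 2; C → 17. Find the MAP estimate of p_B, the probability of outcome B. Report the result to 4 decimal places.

MAP estimate of p_B = 0.1042

The posterior is Dirichlet(αᵢ + nᵢ) = Dirichlet(22, 6, 23).
For a Dirichlet(a₁,…,a_K) with all aᵢ > 1, the mode has j-th component (aⱼ − 1)/(Σaᵢ − K).
Here Σaᵢ = 51 and K = 3, so p_B = (6 − 1)/(51 − 3) = 5/48 ≈ 0.1042.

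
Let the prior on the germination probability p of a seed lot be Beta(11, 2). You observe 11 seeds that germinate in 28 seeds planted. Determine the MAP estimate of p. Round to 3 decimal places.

Prior: Beta(11, 2).
Data: 11 successes in 28 trials. The binomial likelihood contributes p^11(1−p)^17, so the posterior is Beta(11+11, 2+17) = Beta(22, 19).
For Beta(a, b) with a, b > 1 the mode is (a−1)/(a+b−2) = 21/39 ≈ 0.538.

p̂_MAP = 0.538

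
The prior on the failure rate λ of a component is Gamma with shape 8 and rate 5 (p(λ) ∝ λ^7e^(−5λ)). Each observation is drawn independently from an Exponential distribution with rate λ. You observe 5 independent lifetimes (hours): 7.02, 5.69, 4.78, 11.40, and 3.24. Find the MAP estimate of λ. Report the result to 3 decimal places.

λ̂_MAP = 0.323

The Exponential(rate=λ) likelihood is ∝ λ^n e^(−λΣtᵢ). Here n = 5 and Σtᵢ = 7.02 + 5.69 + 4.78 + 11.40 + 3.24 = 32.13.
Posterior ∝ λ^7e^(−5λ) · λ^5e^(−32.13λ) = λ^12e^(−37.13λ), i.e. Gamma(13, 37.13).
Mode = (a−1)/b = 12/37.13 ≈ 0.323.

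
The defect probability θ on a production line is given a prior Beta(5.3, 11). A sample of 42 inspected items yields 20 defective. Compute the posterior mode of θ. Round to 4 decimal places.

Prior: Beta(5.3, 11).
Data: 20 successes in 42 trials. The binomial likelihood contributes θ^20(1−θ)^22, so the posterior is Beta(5.3+20, 11+22) = Beta(25.3, 33).
For Beta(a, b) with a, b > 1 the mode is (a−1)/(a+b−2) = 24.3/56.3 ≈ 0.4316.

θ̂_MAP = 0.4316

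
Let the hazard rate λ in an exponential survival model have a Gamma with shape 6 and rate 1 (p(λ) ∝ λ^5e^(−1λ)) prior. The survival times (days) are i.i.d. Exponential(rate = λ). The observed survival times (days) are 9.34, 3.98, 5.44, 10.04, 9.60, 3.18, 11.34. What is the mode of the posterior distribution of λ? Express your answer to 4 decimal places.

λ̂_MAP = 0.2226

The Exponential(rate=λ) likelihood is ∝ λ^n e^(−λΣtᵢ). Here n = 7 and Σtᵢ = 9.34 + 3.98 + 5.44 + 10.04 + 9.60 + 3.18 + 11.34 = 52.92.
Posterior ∝ λ^5e^(−1λ) · λ^7e^(−52.92λ) = λ^12e^(−53.92λ), i.e. Gamma(13, 53.92).
Mode = (a−1)/b = 12/53.92 ≈ 0.2226.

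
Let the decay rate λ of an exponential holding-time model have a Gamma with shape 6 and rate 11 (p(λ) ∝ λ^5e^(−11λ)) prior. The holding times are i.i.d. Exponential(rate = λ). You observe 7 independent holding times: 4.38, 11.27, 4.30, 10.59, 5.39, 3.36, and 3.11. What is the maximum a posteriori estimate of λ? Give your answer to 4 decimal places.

λ̂_MAP = 0.2247

The Exponential(rate=λ) likelihood is ∝ λ^n e^(−λΣtᵢ). Here n = 7 and Σtᵢ = 4.38 + 11.27 + 4.30 + 10.59 + 5.39 + 3.36 + 3.11 = 42.40.
Posterior ∝ λ^5e^(−11λ) · λ^7e^(−42.40λ) = λ^12e^(−53.40λ), i.e. Gamma(13, 53.40).
Mode = (a−1)/b = 12/53.40 ≈ 0.2247.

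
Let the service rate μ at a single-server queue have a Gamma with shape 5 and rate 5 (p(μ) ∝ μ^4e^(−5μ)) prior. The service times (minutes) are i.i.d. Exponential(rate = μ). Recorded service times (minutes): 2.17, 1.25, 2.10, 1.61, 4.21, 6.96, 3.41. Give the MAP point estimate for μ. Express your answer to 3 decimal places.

μ̂_MAP = 0.412

The Exponential(rate=μ) likelihood is ∝ μ^n e^(−μΣtᵢ). Here n = 7 and Σtᵢ = 2.17 + 1.25 + 2.10 + 1.61 + 4.21 + 6.96 + 3.41 = 21.71.
Posterior ∝ μ^4e^(−5μ) · μ^7e^(−21.71μ) = μ^11e^(−26.71μ), i.e. Gamma(12, 26.71).
Mode = (a−1)/b = 11/26.71 ≈ 0.412.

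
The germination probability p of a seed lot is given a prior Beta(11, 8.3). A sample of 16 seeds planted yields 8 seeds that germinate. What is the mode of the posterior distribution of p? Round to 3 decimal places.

p̂_MAP = 0.541

Prior: Beta(11, 8.3).
Data: 8 successes in 16 trials. The binomial likelihood contributes p^8(1−p)^8, so the posterior is Beta(11+8, 8.3+8) = Beta(19, 16.3).
For Beta(a, b) with a, b > 1 the mode is (a−1)/(a+b−2) = 18/33.3 ≈ 0.541.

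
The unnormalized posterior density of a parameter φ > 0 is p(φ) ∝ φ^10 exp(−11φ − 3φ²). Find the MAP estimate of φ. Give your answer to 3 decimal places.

φ̂_MAP = 0.667

ℓ'(φ) = 10/φ − 11 − 6φ. Setting this to zero and multiplying by φ: 6φ² + 11φ − 10 = 0.
φ = (−11 + √(11² + 4·6·10)) / (2·6) = (−11 + √361) / 12 = (−11 + 19)/12 = 2/3.
ℓ''(φ) = −10/φ² − 6 < 0, confirming a maximum.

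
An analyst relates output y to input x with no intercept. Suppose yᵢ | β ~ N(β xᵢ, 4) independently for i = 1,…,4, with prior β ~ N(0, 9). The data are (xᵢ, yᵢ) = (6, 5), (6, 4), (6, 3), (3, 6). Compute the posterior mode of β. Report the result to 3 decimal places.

log p(β | y) = −Σ(yᵢ − βxᵢ)²/(2·4) − β²/(2·9) + const.
Setting the derivative to zero: Σxᵢ(yᵢ − βxᵢ)/4 − β/9 = 0, so β = Σxᵢyᵢ / (Σxᵢ² + σ²/τ²).
Σxᵢyᵢ = 6·5 + 6·4 + 6·3 + 3·6 = 90; Σxᵢ² = 117; σ²/τ² = 4/9.
β̂_MAP = 90 / (117 + 4/9) = 90/(1057/9) = 810/1057 ≈ 0.766.

β̂_MAP = 0.766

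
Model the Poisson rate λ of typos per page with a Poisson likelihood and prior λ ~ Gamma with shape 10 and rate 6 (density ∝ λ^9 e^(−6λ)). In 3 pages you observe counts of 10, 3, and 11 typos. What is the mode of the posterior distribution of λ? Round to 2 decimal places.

Σxᵢ = 10+3+11 = 24, with n = 3.
Posterior ∝ λ^9e^(−6λ) · λ^24e^(−3λ) = λ^33e^(−9λ), i.e. Gamma(shape=34, rate=9).
The mode of a Gamma(a, b) with a ≥ 1 (shape–rate) is (a−1)/b = 33/9 ≈ 3.67.

λ̂_MAP = 3.67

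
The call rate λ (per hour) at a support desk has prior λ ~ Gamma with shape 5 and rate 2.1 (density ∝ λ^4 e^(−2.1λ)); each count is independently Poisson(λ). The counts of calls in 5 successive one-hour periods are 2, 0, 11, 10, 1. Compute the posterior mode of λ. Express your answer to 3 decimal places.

λ̂_MAP = 3.944

Σxᵢ = 2+0+11+10+1 = 24, with n = 5.
Posterior ∝ λ^4e^(−2.1λ) · λ^24e^(−5λ) = λ^28e^(−7.1λ), i.e. Gamma(shape=29, rate=7.1).
The mode of a Gamma(a, b) with a ≥ 1 (shape–rate) is (a−1)/b = 28/7.1 ≈ 3.944.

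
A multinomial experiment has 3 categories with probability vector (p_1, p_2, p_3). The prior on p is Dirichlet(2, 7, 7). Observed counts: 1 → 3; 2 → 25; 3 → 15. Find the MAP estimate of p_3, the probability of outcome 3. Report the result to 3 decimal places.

MAP estimate: 0.375

The posterior is Dirichlet(αᵢ + nᵢ) = Dirichlet(5, 32, 22).
For a Dirichlet(a₁,…,a_K) with all aᵢ > 1, the mode has j-th component (aⱼ − 1)/(Σaᵢ − K).
Here Σaᵢ = 59 and K = 3, so p_3 = (22 − 1)/(59 − 3) = 21/56 ≈ 0.375.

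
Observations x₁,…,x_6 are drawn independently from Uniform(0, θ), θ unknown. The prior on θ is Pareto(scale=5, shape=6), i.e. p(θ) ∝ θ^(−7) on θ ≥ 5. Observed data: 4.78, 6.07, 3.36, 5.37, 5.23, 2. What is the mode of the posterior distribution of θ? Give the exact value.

θ̂_MAP = 6.07

The Uniform(0, θ) likelihood is θ^(−n) for θ ≥ max(xᵢ), zero otherwise. Here max(xᵢ) = 6.07.
Posterior ∝ θ^(−7) · θ^(−6) = θ^(−13) on θ ≥ max(5, 6.07) = 6.07.
This density is strictly decreasing in θ, so the posterior mode lies at the lower boundary of the support.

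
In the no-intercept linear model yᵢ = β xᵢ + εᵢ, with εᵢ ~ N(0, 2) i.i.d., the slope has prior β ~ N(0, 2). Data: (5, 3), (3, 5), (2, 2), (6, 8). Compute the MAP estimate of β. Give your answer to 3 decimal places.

log p(β | y) = −Σ(yᵢ − βxᵢ)²/(2·2) − β²/(2·2) + const.
Setting the derivative to zero: Σxᵢ(yᵢ − βxᵢ)/2 − β/2 = 0, so β = Σxᵢyᵢ / (Σxᵢ² + σ²/τ²).
Σxᵢyᵢ = 5·3 + 3·5 + 2·2 + 6·8 = 82; Σxᵢ² = 74; σ²/τ² = 1.
β̂_MAP = 82 / (74 + 1) = 82/75 ≈ 1.093.

β̂_MAP = 1.093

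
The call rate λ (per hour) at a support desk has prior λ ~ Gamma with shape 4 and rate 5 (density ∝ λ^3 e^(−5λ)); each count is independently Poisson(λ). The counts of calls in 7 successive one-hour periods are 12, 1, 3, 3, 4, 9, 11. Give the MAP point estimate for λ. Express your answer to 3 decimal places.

Σxᵢ = 12+1+3+3+4+9+11 = 43, with n = 7.
Posterior ∝ λ^3e^(−5λ) · λ^43e^(−7λ) = λ^46e^(−12λ), i.e. Gamma(shape=47, rate=12).
The mode of a Gamma(a, b) with a ≥ 1 (shape–rate) is (a−1)/b = 46/12 ≈ 3.833.

λ̂_MAP = 3.833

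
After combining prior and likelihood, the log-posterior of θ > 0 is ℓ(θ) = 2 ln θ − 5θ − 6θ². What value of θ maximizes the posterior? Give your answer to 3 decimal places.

ℓ'(θ) = 2/θ − 5 − 12θ. Setting this to zero and multiplying by θ: 12θ² + 5θ − 2 = 0.
θ = (−5 + √(5² + 4·12·2)) / (2·12) = (−5 + √121) / 24 = (−5 + 11)/24 = 1/4.
ℓ''(θ) = −2/θ² − 12 < 0, confirming a maximum.

θ̂_MAP = 0.250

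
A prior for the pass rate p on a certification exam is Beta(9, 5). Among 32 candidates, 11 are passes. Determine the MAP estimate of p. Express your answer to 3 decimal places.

p̂_MAP = 0.432

Prior: Beta(9, 5).
Data: 11 successes in 32 trials. The binomial likelihood contributes p^11(1−p)^21, so the posterior is Beta(9+11, 5+21) = Beta(20, 26).
For Beta(a, b) with a, b > 1 the mode is (a−1)/(a+b−2) = 19/44 ≈ 0.432.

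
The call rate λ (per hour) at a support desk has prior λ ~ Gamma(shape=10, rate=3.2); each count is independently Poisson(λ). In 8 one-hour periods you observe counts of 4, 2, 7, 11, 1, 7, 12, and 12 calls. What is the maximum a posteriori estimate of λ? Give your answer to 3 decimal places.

λ̂_MAP = 5.804

Σxᵢ = 4+2+7+11+1+7+12+12 = 56, with n = 8.
Posterior ∝ λ^9e^(−3.2λ) · λ^56e^(−8λ) = λ^65e^(−11.2λ), i.e. Gamma(shape=66, rate=11.2).
The mode of a Gamma(a, b) with a ≥ 1 (shape–rate) is (a−1)/b = 65/11.2 ≈ 5.804.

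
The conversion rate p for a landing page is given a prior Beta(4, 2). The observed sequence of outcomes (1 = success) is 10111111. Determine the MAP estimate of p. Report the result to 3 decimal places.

p̂_MAP = 0.833

Prior: Beta(4, 2).
Data: 7 successes in 8 trials (from the sequence). The binomial likelihood contributes p^7(1−p)^1, so the posterior is Beta(4+7, 2+1) = Beta(11, 3).
For Beta(a, b) with a, b > 1 the mode is (a−1)/(a+b−2) = 10/12 ≈ 0.833.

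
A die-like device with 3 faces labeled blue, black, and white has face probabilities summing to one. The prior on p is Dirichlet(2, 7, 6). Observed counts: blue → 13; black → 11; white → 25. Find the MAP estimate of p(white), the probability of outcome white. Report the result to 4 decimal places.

The posterior is Dirichlet(αᵢ + nᵢ) = Dirichlet(15, 18, 31).
For a Dirichlet(a₁,…,a_K) with all aᵢ > 1, the mode has j-th component (aⱼ − 1)/(Σaᵢ − K).
Here Σaᵢ = 64 and K = 3, so p(white) = (31 − 1)/(64 − 3) = 30/61 ≈ 0.4918.

MAP estimate of p(white) = 0.4918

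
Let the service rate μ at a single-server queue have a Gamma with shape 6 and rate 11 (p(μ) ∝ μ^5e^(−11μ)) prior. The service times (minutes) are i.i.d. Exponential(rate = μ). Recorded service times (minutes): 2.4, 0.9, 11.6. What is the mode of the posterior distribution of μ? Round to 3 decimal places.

The Exponential(rate=μ) likelihood is ∝ μ^n e^(−μΣtᵢ). Here n = 3 and Σtᵢ = 2.4 + 0.9 + 11.6 = 14.9.
Posterior ∝ μ^5e^(−11μ) · μ^3e^(−14.9μ) = μ^8e^(−25.9μ), i.e. Gamma(9, 25.9).
Mode = (a−1)/b = 8/25.9 ≈ 0.309.

μ̂_MAP = 0.309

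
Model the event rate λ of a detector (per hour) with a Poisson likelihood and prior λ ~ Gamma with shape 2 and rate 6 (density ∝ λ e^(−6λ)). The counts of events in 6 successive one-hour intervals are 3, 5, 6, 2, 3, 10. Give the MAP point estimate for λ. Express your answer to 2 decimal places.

Σxᵢ = 3+5+6+2+3+10 = 29, with n = 6.
Posterior ∝ λe^(−6λ) · λ^29e^(−6λ) = λ^30e^(−12λ), i.e. Gamma(shape=31, rate=12).
The mode of a Gamma(a, b) with a ≥ 1 (shape–rate) is (a−1)/b = 30/12 ≈ 2.50.

λ̂_MAP = 2.50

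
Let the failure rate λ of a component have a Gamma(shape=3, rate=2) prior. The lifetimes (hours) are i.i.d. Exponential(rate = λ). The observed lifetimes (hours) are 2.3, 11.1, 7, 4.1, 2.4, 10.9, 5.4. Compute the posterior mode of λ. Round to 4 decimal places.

λ̂_MAP = 0.1991

The Exponential(rate=λ) likelihood is ∝ λ^n e^(−λΣtᵢ). Here n = 7 and Σtᵢ = 2.3 + 11.1 + 7 + 4.1 + 2.4 + 10.9 + 5.4 = 43.2.
Posterior ∝ λ^2e^(−2λ) · λ^7e^(−43.2λ) = λ^9e^(−45.2λ), i.e. Gamma(10, 45.2).
Mode = (a−1)/b = 9/45.2 ≈ 0.1991.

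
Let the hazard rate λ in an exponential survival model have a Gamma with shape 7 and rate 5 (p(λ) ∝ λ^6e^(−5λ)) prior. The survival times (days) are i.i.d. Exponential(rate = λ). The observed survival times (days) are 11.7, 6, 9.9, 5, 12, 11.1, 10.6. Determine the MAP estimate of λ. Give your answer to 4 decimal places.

λ̂_MAP = 0.1823

The Exponential(rate=λ) likelihood is ∝ λ^n e^(−λΣtᵢ). Here n = 7 and Σtᵢ = 11.7 + 6 + 9.9 + 5 + 12 + 11.1 + 10.6 = 66.3.
Posterior ∝ λ^6e^(−5λ) · λ^7e^(−66.3λ) = λ^13e^(−71.3λ), i.e. Gamma(14, 71.3).
Mode = (a−1)/b = 13/71.3 ≈ 0.1823.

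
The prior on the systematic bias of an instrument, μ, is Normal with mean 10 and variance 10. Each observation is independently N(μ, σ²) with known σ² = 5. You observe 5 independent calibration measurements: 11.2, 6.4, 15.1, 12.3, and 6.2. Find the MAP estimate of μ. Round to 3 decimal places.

n = 5; x̄ = (11.2 + 6.4 + 15.1 + 12.3 + 6.2)/5 = 51.2/5 = 10.24.
For a Normal prior and Normal likelihood with known variance, the posterior is Normal; its mode equals its mean, the precision-weighted average.
Prior precision 1/σ₀² = 1/10 = 0.1; data precision n/σ² = 5/5 = 1.
μ̂ = (0.1·10 + 1·10.24) / (0.1 + 1) = 11.24/1.1 = 562/55 ≈ 10.218.

μ̂_MAP = 10.218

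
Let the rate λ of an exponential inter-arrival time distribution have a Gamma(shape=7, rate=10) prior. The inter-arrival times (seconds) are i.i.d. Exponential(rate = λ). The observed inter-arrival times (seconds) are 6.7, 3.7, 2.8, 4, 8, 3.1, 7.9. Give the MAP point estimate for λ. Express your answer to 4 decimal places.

λ̂_MAP = 0.2814

The Exponential(rate=λ) likelihood is ∝ λ^n e^(−λΣtᵢ). Here n = 7 and Σtᵢ = 6.7 + 3.7 + 2.8 + 4 + 8 + 3.1 + 7.9 = 36.2.
Posterior ∝ λ^6e^(−10λ) · λ^7e^(−36.2λ) = λ^13e^(−46.2λ), i.e. Gamma(14, 46.2).
Mode = (a−1)/b = 13/46.2 ≈ 0.2814.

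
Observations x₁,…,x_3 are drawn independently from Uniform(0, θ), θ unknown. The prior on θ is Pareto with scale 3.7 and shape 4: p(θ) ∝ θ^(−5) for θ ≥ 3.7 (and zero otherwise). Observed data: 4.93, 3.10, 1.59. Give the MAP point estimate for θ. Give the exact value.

The Uniform(0, θ) likelihood is θ^(−n) for θ ≥ max(xᵢ), zero otherwise. Here max(xᵢ) = 4.93.
Posterior ∝ θ^(−5) · θ^(−3) = θ^(−8) on θ ≥ max(3.7, 4.93) = 4.93.
This density is strictly decreasing in θ, so the posterior mode lies at the lower boundary of the support.

θ̂_MAP = 4.93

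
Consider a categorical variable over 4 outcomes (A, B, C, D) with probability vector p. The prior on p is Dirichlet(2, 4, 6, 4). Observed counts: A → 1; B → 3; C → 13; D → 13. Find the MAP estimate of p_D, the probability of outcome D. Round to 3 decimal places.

MAP estimate of p_D = 0.381

The posterior is Dirichlet(αᵢ + nᵢ) = Dirichlet(3, 7, 19, 17).
For a Dirichlet(a₁,…,a_K) with all aᵢ > 1, the mode has j-th component (aⱼ − 1)/(Σaᵢ − K).
Here Σaᵢ = 46 and K = 4, so p_D = (17 − 1)/(46 − 4) = 16/42 ≈ 0.381.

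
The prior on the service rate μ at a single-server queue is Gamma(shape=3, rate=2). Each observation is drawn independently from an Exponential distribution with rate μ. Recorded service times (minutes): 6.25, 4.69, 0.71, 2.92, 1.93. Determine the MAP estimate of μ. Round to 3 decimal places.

The Exponential(rate=μ) likelihood is ∝ μ^n e^(−μΣtᵢ). Here n = 5 and Σtᵢ = 6.25 + 4.69 + 0.71 + 2.92 + 1.93 = 16.50.
Posterior ∝ μ^2e^(−2μ) · μ^5e^(−16.50μ) = μ^7e^(−18.50μ), i.e. Gamma(8, 18.50).
Mode = (a−1)/b = 7/18.50 ≈ 0.378.

μ̂_MAP = 0.378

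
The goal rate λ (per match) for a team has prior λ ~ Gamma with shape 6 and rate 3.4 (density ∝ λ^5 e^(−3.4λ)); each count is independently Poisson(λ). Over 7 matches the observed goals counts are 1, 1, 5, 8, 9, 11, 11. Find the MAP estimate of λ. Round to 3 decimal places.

λ̂_MAP = 4.904

Σxᵢ = 1+1+5+8+9+11+11 = 46, with n = 7.
Posterior ∝ λ^5e^(−3.4λ) · λ^46e^(−7λ) = λ^51e^(−10.4λ), i.e. Gamma(shape=52, rate=10.4).
The mode of a Gamma(a, b) with a ≥ 1 (shape–rate) is (a−1)/b = 51/10.4 ≈ 4.904.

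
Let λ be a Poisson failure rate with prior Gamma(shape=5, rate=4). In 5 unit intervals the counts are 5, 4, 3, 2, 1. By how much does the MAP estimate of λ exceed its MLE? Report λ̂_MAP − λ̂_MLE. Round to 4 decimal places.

Σxᵢ = 15. Posterior is Gamma(20, 9); MAP = (20−1)/9 = 19/9 ≈ 2.11111.
MLE = x̄ = 15/5 ≈ 3.00000.
Difference = 19/9 − 15/5 = -8/9 ≈ -0.8889.

MAP − MLE = -0.8889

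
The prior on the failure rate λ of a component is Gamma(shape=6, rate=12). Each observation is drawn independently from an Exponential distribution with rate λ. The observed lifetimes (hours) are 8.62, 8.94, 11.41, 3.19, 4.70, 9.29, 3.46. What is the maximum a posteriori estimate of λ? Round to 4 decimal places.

λ̂_MAP = 0.1948

The Exponential(rate=λ) likelihood is ∝ λ^n e^(−λΣtᵢ). Here n = 7 and Σtᵢ = 8.62 + 8.94 + 11.41 + 3.19 + 4.70 + 9.29 + 3.46 = 49.61.
Posterior ∝ λ^5e^(−12λ) · λ^7e^(−49.61λ) = λ^12e^(−61.61λ), i.e. Gamma(13, 61.61).
Mode = (a−1)/b = 12/61.61 ≈ 0.1948.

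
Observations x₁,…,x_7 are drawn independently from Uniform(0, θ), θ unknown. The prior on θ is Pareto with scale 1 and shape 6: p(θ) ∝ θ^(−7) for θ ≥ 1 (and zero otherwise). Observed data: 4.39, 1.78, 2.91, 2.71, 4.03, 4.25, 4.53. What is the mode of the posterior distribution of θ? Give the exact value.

The Uniform(0, θ) likelihood is θ^(−n) for θ ≥ max(xᵢ), zero otherwise. Here max(xᵢ) = 4.53.
Posterior ∝ θ^(−7) · θ^(−7) = θ^(−14) on θ ≥ max(1, 4.53) = 4.53.
This density is strictly decreasing in θ, so the posterior mode lies at the lower boundary of the support.

θ̂_MAP = 4.53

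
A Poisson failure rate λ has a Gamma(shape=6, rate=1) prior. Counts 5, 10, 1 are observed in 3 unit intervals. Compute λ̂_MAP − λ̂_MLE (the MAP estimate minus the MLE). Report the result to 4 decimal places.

MAP − MLE = -0.0833

Σxᵢ = 16. Posterior is Gamma(22, 4); MAP = (22−1)/4 = 21/4 ≈ 5.25000.
MLE = x̄ = 16/3 ≈ 5.33333.
Difference = 21/4 − 16/3 = -1/12 ≈ -0.0833.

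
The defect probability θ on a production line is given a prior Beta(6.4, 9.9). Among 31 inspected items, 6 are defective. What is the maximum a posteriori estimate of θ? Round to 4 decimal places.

θ̂_MAP = 0.2517

Prior: Beta(6.4, 9.9).
Data: 6 successes in 31 trials. The binomial likelihood contributes θ^6(1−θ)^25, so the posterior is Beta(6.4+6, 9.9+25) = Beta(12.4, 34.9).
For Beta(a, b) with a, b > 1 the mode is (a−1)/(a+b−2) = 11.4/45.3 ≈ 0.2517.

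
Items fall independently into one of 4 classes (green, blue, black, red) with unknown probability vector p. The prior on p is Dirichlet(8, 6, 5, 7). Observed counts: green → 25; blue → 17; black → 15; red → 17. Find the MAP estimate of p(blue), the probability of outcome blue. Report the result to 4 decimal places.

The posterior is Dirichlet(αᵢ + nᵢ) = Dirichlet(33, 23, 20, 24).
For a Dirichlet(a₁,…,a_K) with all aᵢ > 1, the mode has j-th component (aⱼ − 1)/(Σaᵢ − K).
Here Σaᵢ = 100 and K = 4, so p(blue) = (23 − 1)/(100 − 4) = 22/96 ≈ 0.2292.

MAP estimate of p(blue) = 0.2292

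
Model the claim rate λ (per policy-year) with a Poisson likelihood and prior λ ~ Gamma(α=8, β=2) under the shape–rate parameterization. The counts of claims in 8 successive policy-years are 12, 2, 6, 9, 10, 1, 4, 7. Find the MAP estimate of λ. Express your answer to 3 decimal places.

λ̂_MAP = 5.800

Σxᵢ = 12+2+6+9+10+1+4+7 = 51, with n = 8.
Posterior ∝ λ^7e^(−2λ) · λ^51e^(−8λ) = λ^58e^(−10λ), i.e. Gamma(shape=59, rate=10).
The mode of a Gamma(a, b) with a ≥ 1 (shape–rate) is (a−1)/b = 58/10 ≈ 5.800.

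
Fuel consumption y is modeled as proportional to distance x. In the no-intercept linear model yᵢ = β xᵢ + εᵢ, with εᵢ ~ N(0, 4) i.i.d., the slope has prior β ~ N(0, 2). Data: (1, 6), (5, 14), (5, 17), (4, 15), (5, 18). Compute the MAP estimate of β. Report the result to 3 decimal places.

log p(β | y) = −Σ(yᵢ − βxᵢ)²/(2·4) − β²/(2·2) + const.
Setting the derivative to zero: Σxᵢ(yᵢ − βxᵢ)/4 − β/2 = 0, so β = Σxᵢyᵢ / (Σxᵢ² + σ²/τ²).
Σxᵢyᵢ = 1·6 + 5·14 + 5·17 + 4·15 + 5·18 = 311; Σxᵢ² = 92; σ²/τ² = 2.
β̂_MAP = 311 / (92 + 2) = 311/94 ≈ 3.309.

β̂_MAP = 3.309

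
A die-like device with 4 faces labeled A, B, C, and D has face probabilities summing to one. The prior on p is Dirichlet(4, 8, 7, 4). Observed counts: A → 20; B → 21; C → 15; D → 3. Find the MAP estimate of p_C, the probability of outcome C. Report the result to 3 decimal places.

MAP estimate of p_C = 0.269

The posterior is Dirichlet(αᵢ + nᵢ) = Dirichlet(24, 29, 22, 7).
For a Dirichlet(a₁,…,a_K) with all aᵢ > 1, the mode has j-th component (aⱼ − 1)/(Σaᵢ − K).
Here Σaᵢ = 82 and K = 4, so p_C = (22 − 1)/(82 − 4) = 21/78 ≈ 0.269.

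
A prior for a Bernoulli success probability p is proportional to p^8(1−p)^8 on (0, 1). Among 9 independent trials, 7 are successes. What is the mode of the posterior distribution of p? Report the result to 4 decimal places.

The prior density ∝ p^8(1−p)^8 is the kernel of Beta(9, 9).
Data: 7 successes in 9 trials. The binomial likelihood contributes p^7(1−p)^2, so the posterior is Beta(9+7, 9+2) = Beta(16, 11).
For Beta(a, b) with a, b > 1 the mode is (a−1)/(a+b−2) = 15/25 ≈ 0.6000.

p̂_MAP = 0.6000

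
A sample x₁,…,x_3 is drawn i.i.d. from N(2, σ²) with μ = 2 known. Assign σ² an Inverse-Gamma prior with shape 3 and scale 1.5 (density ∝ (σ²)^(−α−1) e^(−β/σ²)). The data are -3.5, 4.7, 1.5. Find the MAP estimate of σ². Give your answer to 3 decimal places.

Sum of squared deviations about the known mean: SS = (-3.5−2)² + (4.7−2)² + (1.5−2)² = 37.79.
The Normal likelihood contributes (σ²)^(−n/2) exp(−SS/(2σ²)), so the posterior is Inverse-Gamma(α + n/2, β + SS/2) = Inverse-Gamma(4.5, 20.395).
The mode of Inverse-Gamma(a, b) is b/(a+1) = 20.395/5.5 ≈ 3.708.

σ̂²_MAP = 3.708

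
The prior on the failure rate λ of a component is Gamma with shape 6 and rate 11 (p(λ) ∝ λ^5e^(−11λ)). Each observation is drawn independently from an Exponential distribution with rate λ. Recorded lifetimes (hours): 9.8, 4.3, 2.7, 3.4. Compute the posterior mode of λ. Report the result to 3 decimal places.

The Exponential(rate=λ) likelihood is ∝ λ^n e^(−λΣtᵢ). Here n = 4 and Σtᵢ = 9.8 + 4.3 + 2.7 + 3.4 = 20.2.
Posterior ∝ λ^5e^(−11λ) · λ^4e^(−20.2λ) = λ^9e^(−31.2λ), i.e. Gamma(10, 31.2).
Mode = (a−1)/b = 9/31.2 ≈ 0.288.

λ̂_MAP = 0.288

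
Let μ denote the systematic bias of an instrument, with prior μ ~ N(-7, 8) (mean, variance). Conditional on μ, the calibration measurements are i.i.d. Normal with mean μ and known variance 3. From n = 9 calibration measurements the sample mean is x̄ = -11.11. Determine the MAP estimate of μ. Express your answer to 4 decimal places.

n = 9, x̄ = -11.11.
For a Normal prior and Normal likelihood with known variance, the posterior is Normal; its mode equals its mean, the precision-weighted average.
Prior precision 1/σ₀² = 1/8 = 0.125; data precision n/σ² = 9/3 = 3.
μ̂ = (0.125·(-7) + 3·(-11.11)) / (0.125 + 3) = (-34.205)/3.125 = -10.9456.

μ̂_MAP = -10.9456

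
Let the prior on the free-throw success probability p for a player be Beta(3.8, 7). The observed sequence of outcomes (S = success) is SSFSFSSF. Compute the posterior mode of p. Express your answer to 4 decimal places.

Prior: Beta(3.8, 7).
Data: 5 successes in 8 trials (from the sequence). The binomial likelihood contributes p^5(1−p)^3, so the posterior is Beta(3.8+5, 7+3) = Beta(8.8, 10).
For Beta(a, b) with a, b > 1 the mode is (a−1)/(a+b−2) = 7.8/16.8 ≈ 0.4643.

p̂_MAP = 0.4643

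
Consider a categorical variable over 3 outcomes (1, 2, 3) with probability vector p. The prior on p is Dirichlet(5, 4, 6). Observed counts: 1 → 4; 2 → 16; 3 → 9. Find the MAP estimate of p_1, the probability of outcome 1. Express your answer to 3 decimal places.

The posterior is Dirichlet(αᵢ + nᵢ) = Dirichlet(9, 20, 15).
For a Dirichlet(a₁,…,a_K) with all aᵢ > 1, the mode has j-th component (aⱼ − 1)/(Σaᵢ − K).
Here Σaᵢ = 44 and K = 3, so p_1 = (9 − 1)/(44 − 3) = 8/41 ≈ 0.195.

MAP estimate: 0.195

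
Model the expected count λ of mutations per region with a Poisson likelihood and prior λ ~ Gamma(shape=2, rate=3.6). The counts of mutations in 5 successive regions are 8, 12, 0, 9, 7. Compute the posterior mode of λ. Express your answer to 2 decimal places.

Σxᵢ = 8+12+0+9+7 = 36, with n = 5.
Posterior ∝ λe^(−3.6λ) · λ^36e^(−5λ) = λ^37e^(−8.6λ), i.e. Gamma(shape=38, rate=8.6).
The mode of a Gamma(a, b) with a ≥ 1 (shape–rate) is (a−1)/b = 37/8.6 ≈ 4.30.

λ̂_MAP = 4.30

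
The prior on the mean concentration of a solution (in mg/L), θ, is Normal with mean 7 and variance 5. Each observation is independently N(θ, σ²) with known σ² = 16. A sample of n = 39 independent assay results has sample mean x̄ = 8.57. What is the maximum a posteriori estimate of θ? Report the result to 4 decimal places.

n = 39, x̄ = 8.57.
For a Normal prior and Normal likelihood with known variance, the posterior is Normal; its mode equals its mean, the precision-weighted average.
Prior precision 1/σ₀² = 1/5 = 0.2; data precision n/σ² = 39/16 = 2.4375.
θ̂ = (0.2·7 + 2.4375·8.57) / (0.2 + 2.4375) = 22.289375/2.6375 = 35663/4220 ≈ 8.4509.

θ̂_MAP = 8.4509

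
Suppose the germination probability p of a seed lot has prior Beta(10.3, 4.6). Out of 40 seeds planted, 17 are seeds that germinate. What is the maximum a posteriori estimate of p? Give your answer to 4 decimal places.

p̂_MAP = 0.4972

Prior: Beta(10.3, 4.6).
Data: 17 successes in 40 trials. The binomial likelihood contributes p^17(1−p)^23, so the posterior is Beta(10.3+17, 4.6+23) = Beta(27.3, 27.6).
For Beta(a, b) with a, b > 1 the mode is (a−1)/(a+b−2) = 26.3/52.9 ≈ 0.4972.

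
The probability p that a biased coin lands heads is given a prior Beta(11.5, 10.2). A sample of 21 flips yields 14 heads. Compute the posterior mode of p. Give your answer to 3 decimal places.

Prior: Beta(11.5, 10.2).
Data: 14 successes in 21 trials. The binomial likelihood contributes p^14(1−p)^7, so the posterior is Beta(11.5+14, 10.2+7) = Beta(25.5, 17.2).
For Beta(a, b) with a, b > 1 the mode is (a−1)/(a+b−2) = 24.5/40.7 ≈ 0.602.

p̂_MAP = 0.602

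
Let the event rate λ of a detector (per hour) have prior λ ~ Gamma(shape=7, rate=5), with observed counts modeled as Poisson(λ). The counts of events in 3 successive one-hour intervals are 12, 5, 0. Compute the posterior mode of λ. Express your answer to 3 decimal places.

Σxᵢ = 12+5+0 = 17, with n = 3.
Posterior ∝ λ^6e^(−5λ) · λ^17e^(−3λ) = λ^23e^(−8λ), i.e. Gamma(shape=24, rate=8).
The mode of a Gamma(a, b) with a ≥ 1 (shape–rate) is (a−1)/b = 23/8 ≈ 2.875.

λ̂_MAP = 2.875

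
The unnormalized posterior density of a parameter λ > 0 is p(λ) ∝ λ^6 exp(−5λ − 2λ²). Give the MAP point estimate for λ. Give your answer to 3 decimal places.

ℓ'(λ) = 6/λ − 5 − 4λ. Setting this to zero and multiplying by λ: 4λ² + 5λ − 6 = 0.
λ = (−5 + √(5² + 4·4·6)) / (2·4) = (−5 + √121) / 8 = (−5 + 11)/8 = 3/4.
ℓ''(λ) = −6/λ² − 4 < 0, confirming a maximum.

λ̂_MAP = 0.750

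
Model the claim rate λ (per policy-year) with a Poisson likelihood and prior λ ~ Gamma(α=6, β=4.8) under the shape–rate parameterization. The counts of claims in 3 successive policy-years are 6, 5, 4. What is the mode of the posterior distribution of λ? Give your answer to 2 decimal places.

Σxᵢ = 6+5+4 = 15, with n = 3.
Posterior ∝ λ^5e^(−4.8λ) · λ^15e^(−3λ) = λ^20e^(−7.8λ), i.e. Gamma(shape=21, rate=7.8).
The mode of a Gamma(a, b) with a ≥ 1 (shape–rate) is (a−1)/b = 20/7.8 ≈ 2.56.

λ̂_MAP = 2.56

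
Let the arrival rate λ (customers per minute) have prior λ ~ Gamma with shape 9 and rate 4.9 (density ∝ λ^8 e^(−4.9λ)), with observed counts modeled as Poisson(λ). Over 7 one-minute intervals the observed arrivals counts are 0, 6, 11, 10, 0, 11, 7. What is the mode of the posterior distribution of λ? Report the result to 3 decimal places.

λ̂_MAP = 4.454

Σxᵢ = 0+6+11+10+0+11+7 = 45, with n = 7.
Posterior ∝ λ^8e^(−4.9λ) · λ^45e^(−7λ) = λ^53e^(−11.9λ), i.e. Gamma(shape=54, rate=11.9).
The mode of a Gamma(a, b) with a ≥ 1 (shape–rate) is (a−1)/b = 53/11.9 ≈ 4.454.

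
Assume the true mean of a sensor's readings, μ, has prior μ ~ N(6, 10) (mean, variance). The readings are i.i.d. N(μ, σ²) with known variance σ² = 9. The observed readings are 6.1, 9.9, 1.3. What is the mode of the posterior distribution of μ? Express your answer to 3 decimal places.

μ̂_MAP = 5.821

n = 3; x̄ = (6.1 + 9.9 + 1.3)/3 = 17.3/3 = 173/30 ≈ 5.7667.
For a Normal prior and Normal likelihood with known variance, the posterior is Normal; its mode equals its mean, the precision-weighted average.
Prior precision 1/σ₀² = 1/10 = 0.1; data precision n/σ² = 3/9 = 1/3.
μ̂ = (0.1·6 + (1/3)·(173/30)) / (0.1 + 1/3) = (227/90)/(13/30) = 227/39 ≈ 5.821.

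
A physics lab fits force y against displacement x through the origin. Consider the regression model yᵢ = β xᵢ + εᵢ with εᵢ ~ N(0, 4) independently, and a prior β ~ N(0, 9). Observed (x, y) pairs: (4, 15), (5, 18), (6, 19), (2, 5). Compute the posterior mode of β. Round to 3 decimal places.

log p(β | y) = −Σ(yᵢ − βxᵢ)²/(2·4) − β²/(2·9) + const.
Setting the derivative to zero: Σxᵢ(yᵢ − βxᵢ)/4 − β/9 = 0, so β = Σxᵢyᵢ / (Σxᵢ² + σ²/τ²).
Σxᵢyᵢ = 4·15 + 5·18 + 6·19 + 2·5 = 274; Σxᵢ² = 81; σ²/τ² = 4/9.
β̂_MAP = 274 / (81 + 4/9) = 274/(733/9) = 2466/733 ≈ 3.364.

β̂_MAP = 3.364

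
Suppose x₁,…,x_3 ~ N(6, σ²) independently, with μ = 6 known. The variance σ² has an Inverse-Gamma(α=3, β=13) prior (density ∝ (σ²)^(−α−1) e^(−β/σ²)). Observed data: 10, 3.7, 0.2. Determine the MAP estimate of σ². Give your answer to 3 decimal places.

Sum of squared deviations about the known mean: SS = (10−6)² + (3.7−6)² + (0.2−6)² = 54.93.
The Normal likelihood contributes (σ²)^(−n/2) exp(−SS/(2σ²)), so the posterior is Inverse-Gamma(α + n/2, β + SS/2) = Inverse-Gamma(4.5, 40.465).
The mode of Inverse-Gamma(a, b) is b/(a+1) = 40.465/5.5 ≈ 7.357.

σ̂²_MAP = 7.357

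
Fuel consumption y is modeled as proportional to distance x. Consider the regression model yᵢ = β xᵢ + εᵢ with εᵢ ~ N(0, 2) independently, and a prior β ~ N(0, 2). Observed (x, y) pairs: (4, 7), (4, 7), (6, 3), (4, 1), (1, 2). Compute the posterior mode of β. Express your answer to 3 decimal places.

log p(β | y) = −Σ(yᵢ − βxᵢ)²/(2·2) − β²/(2·2) + const.
Setting the derivative to zero: Σxᵢ(yᵢ − βxᵢ)/2 − β/2 = 0, so β = Σxᵢyᵢ / (Σxᵢ² + σ²/τ²).
Σxᵢyᵢ = 4·7 + 4·7 + 6·3 + 4·1 + 1·2 = 80; Σxᵢ² = 85; σ²/τ² = 1.
β̂_MAP = 80 / (85 + 1) = 80/86 ≈ 0.930.

β̂_MAP = 0.930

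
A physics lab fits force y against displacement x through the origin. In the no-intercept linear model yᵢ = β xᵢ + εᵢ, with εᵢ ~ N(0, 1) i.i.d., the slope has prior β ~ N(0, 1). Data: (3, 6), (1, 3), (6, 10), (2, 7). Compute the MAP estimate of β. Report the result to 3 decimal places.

log p(β | y) = −Σ(yᵢ − βxᵢ)²/(2·1) − β²/(2·1) + const.
Setting the derivative to zero: Σxᵢ(yᵢ − βxᵢ)/1 − β/1 = 0, so β = Σxᵢyᵢ / (Σxᵢ² + σ²/τ²).
Σxᵢyᵢ = 3·6 + 1·3 + 6·10 + 2·7 = 95; Σxᵢ² = 50; σ²/τ² = 1.
β̂_MAP = 95 / (50 + 1) = 95/51 ≈ 1.863.

β̂_MAP = 1.863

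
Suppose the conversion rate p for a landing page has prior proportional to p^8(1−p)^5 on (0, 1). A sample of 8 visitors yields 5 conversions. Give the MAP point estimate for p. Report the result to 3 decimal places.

p̂_MAP = 0.619

The prior density ∝ p^8(1−p)^5 is the kernel of Beta(9, 6).
Data: 5 successes in 8 trials. The binomial likelihood contributes p^5(1−p)^3, so the posterior is Beta(9+5, 6+3) = Beta(14, 9).
For Beta(a, b) with a, b > 1 the mode is (a−1)/(a+b−2) = 13/21 ≈ 0.619.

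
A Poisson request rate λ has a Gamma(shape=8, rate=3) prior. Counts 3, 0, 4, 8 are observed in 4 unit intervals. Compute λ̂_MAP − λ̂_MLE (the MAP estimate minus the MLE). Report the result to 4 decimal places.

MAP − MLE = -0.6071

Σxᵢ = 15. Posterior is Gamma(23, 7); MAP = (23−1)/7 = 22/7 ≈ 3.14286.
MLE = x̄ = 15/4 ≈ 3.75000.
Difference = 22/7 − 15/4 = -17/28 ≈ -0.6071.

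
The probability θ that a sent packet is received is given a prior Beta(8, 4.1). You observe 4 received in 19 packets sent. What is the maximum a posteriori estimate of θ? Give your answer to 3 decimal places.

θ̂_MAP = 0.378

Prior: Beta(8, 4.1).
Data: 4 successes in 19 trials. The binomial likelihood contributes θ^4(1−θ)^15, so the posterior is Beta(8+4, 4.1+15) = Beta(12, 19.1).
For Beta(a, b) with a, b > 1 the mode is (a−1)/(a+b−2) = 11/29.1 ≈ 0.378.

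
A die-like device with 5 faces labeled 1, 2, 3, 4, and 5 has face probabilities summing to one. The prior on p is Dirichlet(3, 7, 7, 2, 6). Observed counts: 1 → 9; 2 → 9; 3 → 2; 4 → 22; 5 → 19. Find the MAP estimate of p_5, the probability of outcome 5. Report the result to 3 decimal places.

The posterior is Dirichlet(αᵢ + nᵢ) = Dirichlet(12, 16, 9, 24, 25).
For a Dirichlet(a₁,…,a_K) with all aᵢ > 1, the mode has j-th component (aⱼ − 1)/(Σaᵢ − K).
Here Σaᵢ = 86 and K = 5, so p_5 = (25 − 1)/(86 − 5) = 24/81 ≈ 0.296.

MAP estimate: 0.296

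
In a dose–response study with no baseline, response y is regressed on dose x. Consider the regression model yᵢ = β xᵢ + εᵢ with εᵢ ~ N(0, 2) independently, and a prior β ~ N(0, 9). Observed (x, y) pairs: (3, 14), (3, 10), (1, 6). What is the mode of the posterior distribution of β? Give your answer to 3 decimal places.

β̂_MAP = 4.058

log p(β | y) = −Σ(yᵢ − βxᵢ)²/(2·2) − β²/(2·9) + const.
Setting the derivative to zero: Σxᵢ(yᵢ − βxᵢ)/2 − β/9 = 0, so β = Σxᵢyᵢ / (Σxᵢ² + σ²/τ²).
Σxᵢyᵢ = 3·14 + 3·10 + 1·6 = 78; Σxᵢ² = 19; σ²/τ² = 2/9.
β̂_MAP = 78 / (19 + 2/9) = 78/(173/9) = 702/173 ≈ 4.058.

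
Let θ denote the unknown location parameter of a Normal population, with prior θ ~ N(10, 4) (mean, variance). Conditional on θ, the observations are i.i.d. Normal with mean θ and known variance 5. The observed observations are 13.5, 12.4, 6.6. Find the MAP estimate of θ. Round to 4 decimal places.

n = 3; x̄ = (13.5 + 12.4 + 6.6)/3 = 32.5/3 = 65/6 ≈ 10.8333.
For a Normal prior and Normal likelihood with known variance, the posterior is Normal; its mode equals its mean, the precision-weighted average.
Prior precision 1/σ₀² = 1/4 = 0.25; data precision n/σ² = 3/5 = 0.6.
θ̂ = (0.25·10 + 0.6·(65/6)) / (0.25 + 0.6) = 9/0.85 = 180/17 ≈ 10.5882.

θ̂_MAP = 10.5882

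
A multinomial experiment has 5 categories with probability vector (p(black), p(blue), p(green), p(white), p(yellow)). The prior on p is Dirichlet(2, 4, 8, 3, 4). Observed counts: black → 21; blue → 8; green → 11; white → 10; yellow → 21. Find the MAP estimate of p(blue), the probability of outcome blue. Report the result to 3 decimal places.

The posterior is Dirichlet(αᵢ + nᵢ) = Dirichlet(23, 12, 19, 13, 25).
For a Dirichlet(a₁,…,a_K) with all aᵢ > 1, the mode has j-th component (aⱼ − 1)/(Σaᵢ − K).
Here Σaᵢ = 92 and K = 5, so p(blue) = (12 − 1)/(92 − 5) = 11/87 ≈ 0.126.

MAP estimate of p(blue) = 0.126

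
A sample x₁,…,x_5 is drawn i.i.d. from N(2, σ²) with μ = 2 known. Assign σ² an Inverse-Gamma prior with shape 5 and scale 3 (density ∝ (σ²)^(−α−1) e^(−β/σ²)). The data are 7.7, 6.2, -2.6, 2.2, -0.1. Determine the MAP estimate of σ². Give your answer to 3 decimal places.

σ̂²_MAP = 4.808

Sum of squared deviations about the known mean: SS = (7.7−2)² + (6.2−2)² + (-2.6−2)² + (2.2−2)² + (-0.1−2)² = 75.74.
The Normal likelihood contributes (σ²)^(−n/2) exp(−SS/(2σ²)), so the posterior is Inverse-Gamma(α + n/2, β + SS/2) = Inverse-Gamma(7.5, 40.87).
The mode of Inverse-Gamma(a, b) is b/(a+1) = 40.87/8.5 ≈ 4.808.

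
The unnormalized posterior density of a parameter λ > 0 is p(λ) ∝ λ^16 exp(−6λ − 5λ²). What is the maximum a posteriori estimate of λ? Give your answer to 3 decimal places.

ℓ'(λ) = 16/λ − 6 − 10λ. Setting this to zero and multiplying by λ: 10λ² + 6λ − 16 = 0.
λ = (−6 + √(6² + 4·10·16)) / (2·10) = (−6 + √676) / 20 = (−6 + 26)/20 = 1.
ℓ''(λ) = −16/λ² − 10 < 0, confirming a maximum.

λ̂_MAP = 1.000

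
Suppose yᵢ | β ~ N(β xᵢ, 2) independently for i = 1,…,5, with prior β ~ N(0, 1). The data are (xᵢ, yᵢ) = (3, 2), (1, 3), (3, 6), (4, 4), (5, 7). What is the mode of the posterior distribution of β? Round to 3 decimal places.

log p(β | y) = −Σ(yᵢ − βxᵢ)²/(2·2) − β²/(2·1) + const.
Setting the derivative to zero: Σxᵢ(yᵢ − βxᵢ)/2 − β/1 = 0, so β = Σxᵢyᵢ / (Σxᵢ² + σ²/τ²).
Σxᵢyᵢ = 3·2 + 1·3 + 3·6 + 4·4 + 5·7 = 78; Σxᵢ² = 60; σ²/τ² = 2.
β̂_MAP = 78 / (60 + 2) = 78/62 ≈ 1.258.

β̂_MAP = 1.258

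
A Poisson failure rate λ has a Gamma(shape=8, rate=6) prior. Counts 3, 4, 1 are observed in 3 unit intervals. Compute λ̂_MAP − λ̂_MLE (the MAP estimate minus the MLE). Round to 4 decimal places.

MAP − MLE = -1.0000

Σxᵢ = 8. Posterior is Gamma(16, 9); MAP = (16−1)/9 = 15/9 ≈ 1.66667.
MLE = x̄ = 8/3 ≈ 2.66667.
Difference = 15/9 − 8/3 = -1 ≈ -1.0000.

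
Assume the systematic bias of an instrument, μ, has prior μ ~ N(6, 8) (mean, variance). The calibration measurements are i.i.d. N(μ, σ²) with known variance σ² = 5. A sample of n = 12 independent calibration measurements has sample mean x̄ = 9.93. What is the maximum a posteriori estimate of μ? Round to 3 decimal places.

n = 12, x̄ = 9.93.
For a Normal prior and Normal likelihood with known variance, the posterior is Normal; its mode equals its mean, the precision-weighted average.
Prior precision 1/σ₀² = 1/8 = 0.125; data precision n/σ² = 12/5 = 2.4.
μ̂ = (0.125·6 + 2.4·9.93) / (0.125 + 2.4) = 24.582/2.525 = 24582/2525 ≈ 9.735.

μ̂_MAP = 9.735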